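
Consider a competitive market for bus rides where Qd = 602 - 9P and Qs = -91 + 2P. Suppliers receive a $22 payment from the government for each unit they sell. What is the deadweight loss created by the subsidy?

Pre-subsidy: 602 - 9P = -91 + 2P gives P* = 63, Q* = 35.
With the subsidy, sellers receive Ps = Pb + 22 for each unit, where Pb is the price buyers pay.
Supply in terms of Pb becomes Qs = -91 + 2(Pb + 22) = -47 + 2Pb. Setting this equal to demand: 602 - 9Pb = -47 + 2Pb, so Pb = 59.
Sellers receive Ps = 59 + 22 = 81; Q' = 602 − 9·59 = 71.
The subsidy expands output by 71 − 35 = 36 past the efficient level; on those units the gap between marginal cost and willingness to pay runs from 0 up to 22.
DWL = ½ × 22 × 36 = 396.

Deadweight loss = $396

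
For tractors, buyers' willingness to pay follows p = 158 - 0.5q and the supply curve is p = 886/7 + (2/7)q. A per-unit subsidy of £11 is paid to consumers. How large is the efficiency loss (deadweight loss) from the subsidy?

Deadweight loss = £77

Pre-subsidy: 158 - 0.5q = 886/7 + (2/7)q gives q* = 40 and p* = 138.
With the rebate, buyers effectively pay pb = ps − 11, where ps is the price sellers receive.
On the curves, pb = 158 - 0.5q and ps = 886/7 + (2/7)q; the wedge ps − pb = 11 gives 886/7 + (2/7)q − (158 - 0.5q) = 11, so q' = 54.
Then pb = 158 − 0.5·54 = 131 and ps = 886/7 + (2/7)·54 = 142.
The subsidy expands output by 54 − 40 = 14 past the efficient level; on those units the gap between marginal cost and willingness to pay runs from 0 up to 11.
DWL = ½ × 11 × 14 = 77.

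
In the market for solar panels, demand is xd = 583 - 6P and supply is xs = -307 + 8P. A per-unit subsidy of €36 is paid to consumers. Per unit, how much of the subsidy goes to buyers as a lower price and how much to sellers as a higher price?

Pre-subsidy: 583 - 6P = -307 + 8P gives P* = 445/7, x* = 1411/7.
With the rebate, buyers effectively pay Pb = Ps − 36, where Ps is the price sellers receive.
Demand in terms of Ps becomes xd = 583 − 6(Ps − 36) = 799 - 6Ps. Setting this equal to supply: 799 - 6Ps = -307 + 8Ps, so Ps = 79.
Buyers pay Pb = 79 − 36 = 43; x' = -307 + 8·79 = 325.
Buyers' price falls by P* − Pb = 445/7 − 43 = 144/7; sellers' price rises by Ps − P* = 79 − 445/7 = 108/7.

Buyers gain 144/7 per unit; sellers gain 108/7 per unit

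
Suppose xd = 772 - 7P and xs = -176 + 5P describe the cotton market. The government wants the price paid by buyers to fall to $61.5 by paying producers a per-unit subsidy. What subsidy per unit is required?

At a buyer price of 61.5, quantity demanded is 772 − 7·61.5 = 341.5.
Sellers supply 341.5 only when they receive Ps with -176 + 5·Ps = 341.5, i.e. Ps = 103.5.
s = Ps − Pb = 103.5 − 61.5 = 42.

Required subsidy s = $42 per unit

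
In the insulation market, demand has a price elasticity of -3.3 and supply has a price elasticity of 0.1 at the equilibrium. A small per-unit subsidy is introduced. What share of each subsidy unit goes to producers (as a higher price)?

For a small subsidy around the equilibrium, the benefit split depends on the relative slopes, which at a point are proportional to the elasticities.
Buyer share = εs/(εs + |εd|) = 0.1/(0.1 + 3.3) = 1/34; seller share = |εd|/(εs + |εd|) = 33/34.
So producers capture 33/34 of the subsidy.

Producer share = 33/34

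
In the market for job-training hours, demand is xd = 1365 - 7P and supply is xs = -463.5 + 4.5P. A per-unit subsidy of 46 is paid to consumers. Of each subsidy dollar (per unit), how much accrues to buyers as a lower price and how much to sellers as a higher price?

Buyers gain 18 per unit; sellers gain 28 per unit

Pre-subsidy: 1365 - 7P = -463.5 + 4.5P gives P* = 159, x* = 252.
With the rebate, buyers effectively pay Pb = Ps − 46, where Ps is the price sellers receive.
Demand in terms of Ps becomes xd = 1365 − 7(Ps − 46) = 1687 - 7Ps. Setting this equal to supply: 1687 - 7Ps = -463.5 + 4.5Ps, so Ps = 187.
Buyers pay Pb = 187 − 46 = 141; x' = -463.5 + 4.5·187 = 378.
Buyers' price falls by P* − Pb = 159 − 141 = 18; sellers' price rises by Ps − P* = 187 − 159 = 28.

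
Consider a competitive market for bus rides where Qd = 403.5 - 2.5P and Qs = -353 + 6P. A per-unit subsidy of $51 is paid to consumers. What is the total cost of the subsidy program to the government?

Government cost = $13821

Pre-subsidy: 403.5 - 2.5P = -353 + 6P gives P* = 89, Q* = 181.
With the rebate, buyers effectively pay Pb = Ps − 51, where Ps is the price sellers receive.
Demand in terms of Ps becomes Qd = 403.5 − 2.5(Ps − 51) = 531 - 2.5Ps. Setting this equal to supply: 531 - 2.5Ps = -353 + 6Ps, so Ps = 104.
Buyers pay Pb = 104 − 51 = 53; Q' = -353 + 6·104 = 271.
Government outlay = subsidy × quantity = 51 × 271 = 13821.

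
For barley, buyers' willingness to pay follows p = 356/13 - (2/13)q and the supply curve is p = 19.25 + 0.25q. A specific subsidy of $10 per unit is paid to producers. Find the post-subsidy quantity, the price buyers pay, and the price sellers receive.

q' = 943/21; buyers pay 430/21; sellers receive 640/21

Pre-subsidy: 356/13 - (2/13)q = 19.25 + 0.25q gives q* = 141/7 and p* = 170/7.
With the subsidy, sellers receive ps = pb + 10 for each unit, where pb is the price buyers pay.
On the curves, pb = 356/13 - (2/13)q and ps = 19.25 + 0.25q; the wedge ps − pb = 10 gives 19.25 + 0.25q − (356/13 - (2/13)q) = 10, so q' = 943/21.
Then pb = 356/13 − (2/13)·(943/21) = 430/21 and ps = 19.25 + 0.25·(943/21) = 640/21.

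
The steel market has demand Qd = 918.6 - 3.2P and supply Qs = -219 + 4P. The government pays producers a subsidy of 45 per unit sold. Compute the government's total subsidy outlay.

Government cost = 22185

Pre-subsidy: 918.6 - 3.2P = -219 + 4P gives P* = 158, Q* = 413.
With the subsidy, sellers receive Ps = Pb + 45 for each unit, where Pb is the price buyers pay.
Supply in terms of Pb becomes Qs = -219 + 4(Pb + 45) = -39 + 4Pb. Setting this equal to demand: 918.6 - 3.2Pb = -39 + 4Pb, so Pb = 133.
Sellers receive Ps = 133 + 45 = 178; Q' = 918.6 − 3.2·133 = 493.
Government outlay = subsidy × quantity = 45 × 493 = 22185.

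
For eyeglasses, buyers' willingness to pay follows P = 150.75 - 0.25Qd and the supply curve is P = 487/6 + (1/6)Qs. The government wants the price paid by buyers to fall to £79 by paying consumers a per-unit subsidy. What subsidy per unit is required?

At a buyer price of 79, quantity demanded is 603 − 4·79 = 287.
Sellers supply 287 only when they receive Ps = 487/6 + (1/6)·287 = 129.
s = Ps − Pb = 129 − 79 = 50.

Required subsidy s = £50 per unit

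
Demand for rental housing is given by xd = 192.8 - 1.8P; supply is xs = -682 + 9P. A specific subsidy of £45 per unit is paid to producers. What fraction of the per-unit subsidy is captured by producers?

Pre-subsidy: 192.8 - 1.8P = -682 + 9P gives P* = 81, x* = 47.
With the subsidy, sellers receive Ps = Pb + 45 for each unit, where Pb is the price buyers pay.
Supply in terms of Pb becomes xs = -682 + 9(Pb + 45) = -277 + 9Pb. Setting this equal to demand: 192.8 - 1.8Pb = -277 + 9Pb, so Pb = 43.5.
Sellers receive Ps = 43.5 + 45 = 88.5; x' = 192.8 − 1.8·43.5 = 114.5.
Buyers' price falls by P* − Pb = 81 − 43.5 = 37.5; sellers' price rises by Ps − P* = 88.5 − 81 = 7.5.
So producers capture 7.5/45 = 1/6 of each unit of subsidy.

Producer share = 1/6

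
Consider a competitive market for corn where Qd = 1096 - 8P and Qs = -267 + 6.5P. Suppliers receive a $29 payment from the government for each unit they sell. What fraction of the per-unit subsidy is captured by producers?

Pre-subsidy: 1096 - 8P = -267 + 6.5P gives P* = 94, Q* = 344.
With the subsidy, sellers receive Ps = Pb + 29 for each unit, where Pb is the price buyers pay.
Supply in terms of Pb becomes Qs = -267 + 6.5(Pb + 29) = -78.5 + 6.5Pb. Setting this equal to demand: 1096 - 8Pb = -78.5 + 6.5Pb, so Pb = 81.
Sellers receive Ps = 81 + 29 = 110; Q' = 1096 − 8·81 = 448.
Buyers' price falls by P* − Pb = 94 − 81 = 13; sellers' price rises by Ps − P* = 110 − 94 = 16.
So producers capture 16/29 = 16/29 of each unit of subsidy.

Producer share = 16/29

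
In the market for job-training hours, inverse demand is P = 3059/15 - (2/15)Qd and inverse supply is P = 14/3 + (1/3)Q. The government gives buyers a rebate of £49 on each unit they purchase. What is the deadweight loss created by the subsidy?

Pre-subsidy: 3059/15 - (2/15)Q = 14/3 + (1/3)Q gives Q* = 427 and P* = 147.
With the rebate, buyers effectively pay Pb = Ps − 49, where Ps is the price sellers receive.
On the curves, Pb = 3059/15 - (2/15)Q and Ps = 14/3 + (1/3)Q; the wedge Ps − Pb = 49 gives 14/3 + (1/3)Q − (3059/15 - (2/15)Q) = 49, so Q' = 532.
Then Pb = 3059/15 − (2/15)·532 = 133 and Ps = 14/3 + (1/3)·532 = 182.
The subsidy expands output by 532 − 427 = 105 past the efficient level; on those units the gap between marginal cost and willingness to pay runs from 0 up to 49.
DWL = ½ × 49 × 105 = 2572.5.

Deadweight loss = £2572.5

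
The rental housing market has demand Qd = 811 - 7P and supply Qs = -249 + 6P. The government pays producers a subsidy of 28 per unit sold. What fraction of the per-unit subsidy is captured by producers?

Pre-subsidy: 811 - 7P = -249 + 6P gives P* = 1060/13, Q* = 3123/13.
With the subsidy, sellers receive Ps = Pb + 28 for each unit, where Pb is the price buyers pay.
Supply in terms of Pb becomes Qs = -249 + 6(Pb + 28) = -81 + 6Pb. Setting this equal to demand: 811 - 7Pb = -81 + 6Pb, so Pb = 892/13.
Sellers receive Ps = 892/13 + 28 = 1256/13; Q' = 811 − 7·(892/13) = 4299/13.
Buyers' price falls by P* − Pb = 1060/13 − 892/13 = 168/13; sellers' price rises by Ps − P* = 1256/13 − 1060/13 = 196/13.
So producers capture (196/13)/28 = 7/13 of each unit of subsidy.

Producer share = 7/13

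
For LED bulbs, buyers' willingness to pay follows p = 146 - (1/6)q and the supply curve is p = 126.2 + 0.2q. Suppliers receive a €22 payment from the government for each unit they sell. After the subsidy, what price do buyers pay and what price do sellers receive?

Pre-subsidy: 146 - (1/6)q = 126.2 + 0.2q gives q* = 54 and p* = 137.
With the subsidy, sellers receive ps = pb + 22 for each unit, where pb is the price buyers pay.
On the curves, pb = 146 - (1/6)q and ps = 126.2 + 0.2q; the wedge ps − pb = 22 gives 126.2 + 0.2q − (146 - (1/6)q) = 22, so q' = 114.
Then pb = 146 − (1/6)·114 = 127 and ps = 126.2 + 0.2·114 = 149.

Buyers pay €127; sellers receive €149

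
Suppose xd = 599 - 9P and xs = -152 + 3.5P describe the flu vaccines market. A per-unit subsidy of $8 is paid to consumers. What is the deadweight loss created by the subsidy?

Deadweight loss = $80.64

Pre-subsidy: 599 - 9P = -152 + 3.5P gives P* = 60.08, x* = 58.28.
With the rebate, buyers effectively pay Pb = Ps − 8, where Ps is the price sellers receive.
Demand in terms of Ps becomes xd = 599 − 9(Ps − 8) = 671 - 9Ps. Setting this equal to supply: 671 - 9Ps = -152 + 3.5Ps, so Ps = 65.84.
Buyers pay Pb = 65.84 − 8 = 57.84; x' = -152 + 3.5·65.84 = 78.44.
The subsidy expands output by 78.44 − 58.28 = 20.16 past the efficient level; on those units the gap between marginal cost and willingness to pay runs from 0 up to 8.
DWL = ½ × 8 × 20.16 = 80.64.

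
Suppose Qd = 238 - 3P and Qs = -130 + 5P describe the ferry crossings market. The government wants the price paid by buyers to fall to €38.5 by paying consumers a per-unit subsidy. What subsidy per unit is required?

At a buyer price of 38.5, quantity demanded is 238 − 3·38.5 = 122.5.
Sellers supply 122.5 only when they receive Ps with -130 + 5·Ps = 122.5, i.e. Ps = 50.5.
s = Ps − Pb = 50.5 − 38.5 = 12.

Required subsidy s = €12 per unit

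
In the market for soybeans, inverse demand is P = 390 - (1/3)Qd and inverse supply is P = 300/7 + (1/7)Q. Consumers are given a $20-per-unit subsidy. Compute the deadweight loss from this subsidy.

Pre-subsidy: 390 - (1/3)Q = 300/7 + (1/7)Q gives Q* = 729 and P* = 147.
With the rebate, buyers effectively pay Pb = Ps − 20, where Ps is the price sellers receive.
On the curves, Pb = 390 - (1/3)Q and Ps = 300/7 + (1/7)Q; the wedge Ps − Pb = 20 gives 300/7 + (1/7)Q − (390 - (1/3)Q) = 20, so Q' = 771.
Then Pb = 390 − (1/3)·771 = 133 and Ps = 300/7 + (1/7)·771 = 153.
The subsidy expands output by 771 − 729 = 42 past the efficient level; on those units the gap between marginal cost and willingness to pay runs from 0 up to 20.
DWL = ½ × 20 × 42 = 420.

Deadweight loss = $420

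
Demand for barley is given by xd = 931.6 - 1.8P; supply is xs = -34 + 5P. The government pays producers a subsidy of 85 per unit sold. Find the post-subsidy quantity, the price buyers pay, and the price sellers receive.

x' = 788.5; buyers pay 79.5; sellers receive 164.5

Pre-subsidy: 931.6 - 1.8P = -34 + 5P gives P* = 142, x* = 676.
With the subsidy, sellers receive Ps = Pb + 85 for each unit, where Pb is the price buyers pay.
Supply in terms of Pb becomes xs = -34 + 5(Pb + 85) = 391 + 5Pb. Setting this equal to demand: 931.6 - 1.8Pb = 391 + 5Pb, so Pb = 79.5.
Sellers receive Ps = 79.5 + 85 = 164.5; x' = 931.6 − 1.8·79.5 = 788.5.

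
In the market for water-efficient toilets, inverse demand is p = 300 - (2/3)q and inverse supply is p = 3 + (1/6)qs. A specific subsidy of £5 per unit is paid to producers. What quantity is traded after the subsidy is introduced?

q' = 362.4

Pre-subsidy: 300 - (2/3)q = 3 + (1/6)q gives q* = 356.4 and p* = 62.4.
With the subsidy, sellers receive ps = pb + 5 for each unit, where pb is the price buyers pay.
On the curves, pb = 300 - (2/3)q and ps = 3 + (1/6)q; the wedge ps − pb = 5 gives 3 + (1/6)q − (300 - (2/3)q) = 5, so q' = 362.4.
Then pb = 300 − (2/3)·362.4 = 58.4 and ps = 3 + (1/6)·362.4 = 63.4.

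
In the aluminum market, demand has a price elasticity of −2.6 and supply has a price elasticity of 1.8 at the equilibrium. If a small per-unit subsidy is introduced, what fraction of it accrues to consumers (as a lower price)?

Consumer share = 9/22

For a small subsidy around the equilibrium, the benefit split depends on the relative slopes, which at a point are proportional to the elasticities.
Buyer share = εs/(εs + |εd|) = 1.8/(1.8 + 2.6) = 9/22; seller share = |εd|/(εs + |εd|) = 13/22.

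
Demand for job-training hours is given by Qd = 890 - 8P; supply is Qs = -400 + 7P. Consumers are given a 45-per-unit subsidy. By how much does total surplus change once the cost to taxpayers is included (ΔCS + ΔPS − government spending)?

Net change in total surplus = -3780

Pre-subsidy: 890 - 8P = -400 + 7P gives P* = 86, Q* = 202.
With the rebate, buyers effectively pay Pb = Ps − 45, where Ps is the price sellers receive.
Demand in terms of Ps becomes Qd = 890 − 8(Ps − 45) = 1250 - 8Ps. Setting this equal to supply: 1250 - 8Ps = -400 + 7Ps, so Ps = 110.
Buyers pay Pb = 110 − 45 = 65; Q' = -400 + 7·110 = 370.
ΔCS = ½(202 + 370)(86 − 65) = 6006; ΔPS = ½(202 + 370)(110 − 86) = 6864.
Government spending = 45 × 370 = 16650.
Net change = 6006 + 6864 − 16650 = -3780. The loss equals the DWL triangle ½·45·168.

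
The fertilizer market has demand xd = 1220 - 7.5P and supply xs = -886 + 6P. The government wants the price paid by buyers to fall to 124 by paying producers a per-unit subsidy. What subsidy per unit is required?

At a buyer price of 124, quantity demanded is 1220 − 7.5·124 = 290.
Sellers supply 290 only when they receive Ps with -886 + 6·Ps = 290, i.e. Ps = 196.
s = Ps − Pb = 196 − 124 = 72.

Required subsidy s = 72 per unit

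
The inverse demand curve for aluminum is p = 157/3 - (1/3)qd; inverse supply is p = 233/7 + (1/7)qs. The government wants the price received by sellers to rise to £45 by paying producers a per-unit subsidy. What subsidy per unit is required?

Required subsidy s = £20 per unit

At a seller price of 45, quantity supplied is -233 + 7·45 = 82.
Buyers absorb 82 only when they pay pb = 157/3 − (1/3)·82 = 25.
s = ps − pb = 45 − 25 = 20.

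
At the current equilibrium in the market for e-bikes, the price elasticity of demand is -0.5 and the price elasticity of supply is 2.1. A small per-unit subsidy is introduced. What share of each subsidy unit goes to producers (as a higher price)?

For a small subsidy around the equilibrium, the benefit split depends on the relative slopes, which at a point are proportional to the elasticities.
Buyer share = εs/(εs + |εd|) = 2.1/(2.1 + 0.5) = 21/26; seller share = |εd|/(εs + |εd|) = 5/26.
So producers capture 5/26 of the subsidy.

Producer share = 5/26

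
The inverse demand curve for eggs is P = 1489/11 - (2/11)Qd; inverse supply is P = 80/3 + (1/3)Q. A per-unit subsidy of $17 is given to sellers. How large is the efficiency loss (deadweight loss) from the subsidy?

Deadweight loss = $280.5

Pre-subsidy: 1489/11 - (2/11)Q = 80/3 + (1/3)Q gives Q* = 211 and P* = 97.
With the subsidy, sellers receive Ps = Pb + 17 for each unit, where Pb is the price buyers pay.
On the curves, Pb = 1489/11 - (2/11)Q and Ps = 80/3 + (1/3)Q; the wedge Ps − Pb = 17 gives 80/3 + (1/3)Q − (1489/11 - (2/11)Q) = 17, so Q' = 244.
Then Pb = 1489/11 − (2/11)·244 = 91 and Ps = 80/3 + (1/3)·244 = 108.
The subsidy expands output by 244 − 211 = 33 past the efficient level; on those units the gap between marginal cost and willingness to pay runs from 0 up to 17.
DWL = ½ × 17 × 33 = 280.5.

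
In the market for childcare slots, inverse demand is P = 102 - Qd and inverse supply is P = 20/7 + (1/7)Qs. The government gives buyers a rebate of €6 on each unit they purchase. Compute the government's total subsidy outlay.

Government cost = €552

Pre-subsidy: 102 - Q = 20/7 + (1/7)Q gives Q* = 86.75 and P* = 15.25.
With the rebate, buyers effectively pay Pb = Ps − 6, where Ps is the price sellers receive.
On the curves, Pb = 102 - Q and Ps = 20/7 + (1/7)Q; the wedge Ps − Pb = 6 gives 20/7 + (1/7)Q − (102 - Q) = 6, so Q' = 92.
Then Pb = 102 − 1·92 = 10 and Ps = 20/7 + (1/7)·92 = 16.
Government outlay = subsidy × quantity = 6 × 92 = 552.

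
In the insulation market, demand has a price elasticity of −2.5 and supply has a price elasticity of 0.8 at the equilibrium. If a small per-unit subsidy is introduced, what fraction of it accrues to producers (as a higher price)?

Producer share = 25/33

For a small subsidy around the equilibrium, the benefit split depends on the relative slopes, which at a point are proportional to the elasticities.
Buyer share = εs/(εs + |εd|) = 0.8/(0.8 + 2.5) = 8/33; seller share = |εd|/(εs + |εd|) = 25/33.
So producers capture 25/33 of the subsidy.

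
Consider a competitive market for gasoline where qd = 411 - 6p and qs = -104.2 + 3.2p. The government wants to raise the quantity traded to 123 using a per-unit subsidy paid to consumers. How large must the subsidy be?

At q = 123, invert demand for the buyer price: pb = (411 − 123)/6 = 48; invert supply for the seller price: ps = (123 − (-104.2))/3.2 = 71.
The subsidy must fill the gap: s = ps − pb = 71 − 48 = 23.

Required subsidy s = 23 per unit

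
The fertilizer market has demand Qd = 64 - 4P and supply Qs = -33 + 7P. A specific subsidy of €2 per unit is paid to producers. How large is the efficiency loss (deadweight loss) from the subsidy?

Deadweight loss = 56/11

Pre-subsidy: 64 - 4P = -33 + 7P gives P* = 97/11, Q* = 316/11.
With the subsidy, sellers receive Ps = Pb + 2 for each unit, where Pb is the price buyers pay.
Supply in terms of Pb becomes Qs = -33 + 7(Pb + 2) = -19 + 7Pb. Setting this equal to demand: 64 - 4Pb = -19 + 7Pb, so Pb = 83/11.
Sellers receive Ps = 83/11 + 2 = 105/11; Q' = 64 − 4·(83/11) = 372/11.
The subsidy expands output by 372/11 − 316/11 = 56/11 past the efficient level; on those units the gap between marginal cost and willingness to pay runs from 0 up to 2.
DWL = ½ × 2 × 56/11 = 56/11.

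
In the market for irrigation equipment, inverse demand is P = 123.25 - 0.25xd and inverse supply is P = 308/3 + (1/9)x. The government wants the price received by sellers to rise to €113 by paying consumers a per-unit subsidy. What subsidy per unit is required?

At a seller price of 113, quantity supplied is -924 + 9·113 = 93.
Buyers absorb 93 only when they pay Pb = 123.25 − 0.25·93 = 100.
s = Ps − Pb = 113 − 100 = 13.

Required subsidy s = €13 per unit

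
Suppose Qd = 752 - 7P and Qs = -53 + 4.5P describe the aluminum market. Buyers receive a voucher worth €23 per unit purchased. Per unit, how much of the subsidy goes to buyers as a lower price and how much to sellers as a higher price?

Buyers gain €9 per unit; sellers gain €14 per unit

Pre-subsidy: 752 - 7P = -53 + 4.5P gives P* = 70, Q* = 262.
With the rebate, buyers effectively pay Pb = Ps − 23, where Ps is the price sellers receive.
Demand in terms of Ps becomes Qd = 752 − 7(Ps − 23) = 913 - 7Ps. Setting this equal to supply: 913 - 7Ps = -53 + 4.5Ps, so Ps = 84.
Buyers pay Pb = 84 − 23 = 61; Q' = -53 + 4.5·84 = 325.
Buyers' price falls by P* − Pb = 70 − 61 = 9; sellers' price rises by Ps − P* = 84 − 70 = 14.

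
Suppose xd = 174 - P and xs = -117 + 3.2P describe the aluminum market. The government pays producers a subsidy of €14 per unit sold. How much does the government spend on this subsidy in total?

Government cost = 4846/3

Pre-subsidy: 174 - P = -117 + 3.2P gives P* = 485/7, x* = 733/7.
With the subsidy, sellers receive Ps = Pb + 14 for each unit, where Pb is the price buyers pay.
Supply in terms of Pb becomes xs = -117 + 3.2(Pb + 14) = -72.2 + 3.2Pb. Setting this equal to demand: 174 - Pb = -72.2 + 3.2Pb, so Pb = 1231/21.
Sellers receive Ps = 1231/21 + 14 = 1525/21; x' = 174 − 1·(1231/21) = 2423/21.
Government outlay = subsidy × quantity = 14 × 2423/21 = 4846/3.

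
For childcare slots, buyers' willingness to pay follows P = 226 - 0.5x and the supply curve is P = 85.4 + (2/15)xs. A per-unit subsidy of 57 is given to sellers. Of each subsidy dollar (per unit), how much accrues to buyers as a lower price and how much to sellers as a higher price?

Pre-subsidy: 226 - 0.5x = 85.4 + (2/15)x gives x* = 222 and P* = 115.
With the subsidy, sellers receive Ps = Pb + 57 for each unit, where Pb is the price buyers pay.
On the curves, Pb = 226 - 0.5x and Ps = 85.4 + (2/15)x; the wedge Ps − Pb = 57 gives 85.4 + (2/15)x − (226 - 0.5x) = 57, so x' = 312.
Then Pb = 226 − 0.5·312 = 70 and Ps = 85.4 + (2/15)·312 = 127.
Buyers' price falls by P* − Pb = 115 − 70 = 45; sellers' price rises by Ps − P* = 127 − 115 = 12.

Buyers gain 45 per unit; sellers gain 12 per unit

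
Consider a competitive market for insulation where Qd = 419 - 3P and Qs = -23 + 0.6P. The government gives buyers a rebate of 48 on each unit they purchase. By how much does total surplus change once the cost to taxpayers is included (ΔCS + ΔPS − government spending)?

Pre-subsidy: 419 - 3P = -23 + 0.6P gives P* = 1105/9, Q* = 152/3.
With the rebate, buyers effectively pay Pb = Ps − 48, where Ps is the price sellers receive.
Demand in terms of Ps becomes Qd = 419 − 3(Ps − 48) = 563 - 3Ps. Setting this equal to supply: 563 - 3Ps = -23 + 0.6Ps, so Ps = 1465/9.
Buyers pay Pb = 1465/9 − 48 = 1033/9; Q' = -23 + 0.6·(1465/9) = 224/3.
ΔCS = ½(152/3 + 224/3)(1105/9 − 1033/9) = 1504/3; ΔPS = ½(152/3 + 224/3)(1465/9 − 1105/9) = 7520/3.
Government spending = 48 × 224/3 = 3584.
Net change = 1504/3 + 7520/3 − 3584 = -576. The loss equals the DWL triangle ½·48·24.

Net change in total surplus = -576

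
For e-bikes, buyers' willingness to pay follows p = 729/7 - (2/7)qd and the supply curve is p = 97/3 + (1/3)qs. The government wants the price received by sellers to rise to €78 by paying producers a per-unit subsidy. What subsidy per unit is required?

Required subsidy s = €13 per unit

At a seller price of 78, quantity supplied is -97 + 3·78 = 137.
Buyers absorb 137 only when they pay pb = 729/7 − (2/7)·137 = 65.
s = ps − pb = 78 − 65 = 13.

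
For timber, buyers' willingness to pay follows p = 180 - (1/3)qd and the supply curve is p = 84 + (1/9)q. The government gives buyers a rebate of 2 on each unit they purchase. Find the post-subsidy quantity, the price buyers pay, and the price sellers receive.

Pre-subsidy: 180 - (1/3)q = 84 + (1/9)q gives q* = 216 and p* = 108.
With the rebate, buyers effectively pay pb = ps − 2, where ps is the price sellers receive.
On the curves, pb = 180 - (1/3)q and ps = 84 + (1/9)q; the wedge ps − pb = 2 gives 84 + (1/9)q − (180 - (1/3)q) = 2, so q' = 220.5.
Then pb = 180 − (1/3)·220.5 = 106.5 and ps = 84 + (1/9)·220.5 = 108.5.

q' = 220.5; buyers pay 106.5; sellers receive 108.5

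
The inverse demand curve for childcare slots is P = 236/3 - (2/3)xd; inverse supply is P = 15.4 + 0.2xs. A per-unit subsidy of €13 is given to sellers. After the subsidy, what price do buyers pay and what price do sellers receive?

Buyers pay €20; sellers receive €33

Pre-subsidy: 236/3 - (2/3)x = 15.4 + 0.2x gives x* = 73 and P* = 30.
With the subsidy, sellers receive Ps = Pb + 13 for each unit, where Pb is the price buyers pay.
On the curves, Pb = 236/3 - (2/3)x and Ps = 15.4 + 0.2x; the wedge Ps − Pb = 13 gives 15.4 + 0.2x − (236/3 - (2/3)x) = 13, so x' = 88.
Then Pb = 236/3 − (2/3)·88 = 20 and Ps = 15.4 + 0.2·88 = 33.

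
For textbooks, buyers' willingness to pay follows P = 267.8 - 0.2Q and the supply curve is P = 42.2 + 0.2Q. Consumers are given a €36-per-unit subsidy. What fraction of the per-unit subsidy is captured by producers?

Producer share = 0.5

Pre-subsidy: 267.8 - 0.2Q = 42.2 + 0.2Q gives Q* = 564 and P* = 155.
With the rebate, buyers effectively pay Pb = Ps − 36, where Ps is the price sellers receive.
On the curves, Pb = 267.8 - 0.2Q and Ps = 42.2 + 0.2Q; the wedge Ps − Pb = 36 gives 42.2 + 0.2Q − (267.8 - 0.2Q) = 36, so Q' = 654.
Then Pb = 267.8 − 0.2·654 = 137 and Ps = 42.2 + 0.2·654 = 173.
Buyers' price falls by P* − Pb = 155 − 137 = 18; sellers' price rises by Ps − P* = 173 − 155 = 18.
So producers capture 18/36 = 0.5 of each unit of subsidy.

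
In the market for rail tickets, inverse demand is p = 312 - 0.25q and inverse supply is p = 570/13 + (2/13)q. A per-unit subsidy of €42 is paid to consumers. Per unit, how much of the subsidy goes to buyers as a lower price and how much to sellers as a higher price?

Buyers gain €26 per unit; sellers gain €16 per unit

Pre-subsidy: 312 - 0.25q = 570/13 + (2/13)q gives q* = 664 and p* = 146.
With the rebate, buyers effectively pay pb = ps − 42, where ps is the price sellers receive.
On the curves, pb = 312 - 0.25q and ps = 570/13 + (2/13)q; the wedge ps − pb = 42 gives 570/13 + (2/13)q − (312 - 0.25q) = 42, so q' = 768.
Then pb = 312 − 0.25·768 = 120 and ps = 570/13 + (2/13)·768 = 162.
Buyers' price falls by p* − pb = 146 − 120 = 26; sellers' price rises by ps − p* = 162 − 146 = 16.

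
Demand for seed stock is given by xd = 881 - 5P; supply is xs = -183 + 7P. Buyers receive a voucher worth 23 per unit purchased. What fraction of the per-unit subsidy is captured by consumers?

Pre-subsidy: 881 - 5P = -183 + 7P gives P* = 266/3, x* = 1313/3.
With the rebate, buyers effectively pay Pb = Ps − 23, where Ps is the price sellers receive.
Demand in terms of Ps becomes xd = 881 − 5(Ps − 23) = 996 - 5Ps. Setting this equal to supply: 996 - 5Ps = -183 + 7Ps, so Ps = 98.25.
Buyers pay Pb = 98.25 − 23 = 75.25; x' = -183 + 7·98.25 = 504.75.
Buyers' price falls by P* − Pb = 266/3 − 75.25 = 161/12; sellers' price rises by Ps − P* = 98.25 − 266/3 = 115/12.
So consumers capture (161/12)/23 = 7/12 of each unit of subsidy.

Consumer share = 7/12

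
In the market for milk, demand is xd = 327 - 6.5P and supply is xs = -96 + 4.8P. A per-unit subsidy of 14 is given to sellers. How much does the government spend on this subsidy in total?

Pre-subsidy: 327 - 6.5P = -96 + 4.8P gives P* = 4230/113, x* = 9456/113.
With the subsidy, sellers receive Ps = Pb + 14 for each unit, where Pb is the price buyers pay.
Supply in terms of Pb becomes xs = -96 + 4.8(Pb + 14) = -28.8 + 4.8Pb. Setting this equal to demand: 327 - 6.5Pb = -28.8 + 4.8Pb, so Pb = 3558/113.
Sellers receive Ps = 3558/113 + 14 = 5140/113; x' = 327 − 6.5·(3558/113) = 13824/113.
Government outlay = subsidy × quantity = 14 × 13824/113 = 193536/113.

Government cost = 193536/113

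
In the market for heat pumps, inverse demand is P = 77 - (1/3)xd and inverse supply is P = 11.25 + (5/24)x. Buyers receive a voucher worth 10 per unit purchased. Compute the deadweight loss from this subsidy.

Deadweight loss = 1200/13

Pre-subsidy: 77 - (1/3)x = 11.25 + (5/24)x gives x* = 1578/13 and P* = 475/13.
With the rebate, buyers effectively pay Pb = Ps − 10, where Ps is the price sellers receive.
On the curves, Pb = 77 - (1/3)x and Ps = 11.25 + (5/24)x; the wedge Ps − Pb = 10 gives 11.25 + (5/24)x − (77 - (1/3)x) = 10, so x' = 1818/13.
Then Pb = 77 − (1/3)·(1818/13) = 395/13 and Ps = 11.25 + (5/24)·(1818/13) = 525/13.
The subsidy expands output by 1818/13 − 1578/13 = 240/13 past the efficient level; on those units the gap between marginal cost and willingness to pay runs from 0 up to 10.
DWL = ½ × 10 × 240/13 = 1200/13.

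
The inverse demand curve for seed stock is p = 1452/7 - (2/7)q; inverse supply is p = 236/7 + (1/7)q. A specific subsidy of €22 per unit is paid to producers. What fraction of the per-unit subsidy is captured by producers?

Pre-subsidy: 1452/7 - (2/7)q = 236/7 + (1/7)q gives q* = 1216/3 and p* = 1924/21.
With the subsidy, sellers receive ps = pb + 22 for each unit, where pb is the price buyers pay.
On the curves, pb = 1452/7 - (2/7)q and ps = 236/7 + (1/7)q; the wedge ps − pb = 22 gives 236/7 + (1/7)q − (1452/7 - (2/7)q) = 22, so q' = 1370/3.
Then pb = 1452/7 − (2/7)·(1370/3) = 1616/21 and ps = 236/7 + (1/7)·(1370/3) = 2078/21.
Buyers' price falls by p* − pb = 1924/21 − 1616/21 = 44/3; sellers' price rises by ps − p* = 2078/21 − 1924/21 = 22/3.
So producers capture (22/3)/22 = 1/3 of each unit of subsidy.

Producer share = 1/3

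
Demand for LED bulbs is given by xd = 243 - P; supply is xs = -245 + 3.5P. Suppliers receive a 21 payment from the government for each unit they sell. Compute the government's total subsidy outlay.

Government cost = 9506/3

Pre-subsidy: 243 - P = -245 + 3.5P gives P* = 976/9, x* = 1211/9.
With the subsidy, sellers receive Ps = Pb + 21 for each unit, where Pb is the price buyers pay.
Supply in terms of Pb becomes xs = -245 + 3.5(Pb + 21) = -171.5 + 3.5Pb. Setting this equal to demand: 243 - Pb = -171.5 + 3.5Pb, so Pb = 829/9.
Sellers receive Ps = 829/9 + 21 = 1018/9; x' = 243 − 1·(829/9) = 1358/9.
Government outlay = subsidy × quantity = 21 × 1358/9 = 9506/3.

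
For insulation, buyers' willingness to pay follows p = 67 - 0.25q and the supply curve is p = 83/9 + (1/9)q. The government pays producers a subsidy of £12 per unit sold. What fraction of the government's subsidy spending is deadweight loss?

DWL / government spending = 27/314

Pre-subsidy: 67 - 0.25q = 83/9 + (1/9)q gives q* = 160 and p* = 27.
With the subsidy, sellers receive ps = pb + 12 for each unit, where pb is the price buyers pay.
On the curves, pb = 67 - 0.25q and ps = 83/9 + (1/9)q; the wedge ps − pb = 12 gives 83/9 + (1/9)q − (67 - 0.25q) = 12, so q' = 2512/13.
Then pb = 67 − 0.25·(2512/13) = 243/13 and ps = 83/9 + (1/9)·(2512/13) = 399/13.
ΔCS = ½(160 + 2512/13)(27 − 243/13) = 247968/169; ΔPS = ½(160 + 2512/13)(399/13 − 27) = 110208/169.
Government spending = 12 × 2512/13 = 30144/13.
DWL = ½ × 12 × (2512/13 − 160) = 2592/13; fraction = (2592/13) / (30144/13) = 27/314.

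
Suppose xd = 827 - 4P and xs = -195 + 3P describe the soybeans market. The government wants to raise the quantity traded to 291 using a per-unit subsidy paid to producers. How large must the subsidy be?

At x = 291, invert demand for the buyer price: Pb = (827 − 291)/4 = 134; invert supply for the seller price: Ps = (291 − (-195))/3 = 162.
The subsidy must fill the gap: s = Ps − Pb = 162 − 134 = 28.

Required subsidy s = 28 per unit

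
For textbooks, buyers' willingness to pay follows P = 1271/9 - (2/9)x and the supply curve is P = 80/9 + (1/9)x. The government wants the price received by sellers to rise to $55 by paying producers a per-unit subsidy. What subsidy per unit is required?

Required subsidy s = $6 per unit

At a seller price of 55, quantity supplied is -80 + 9·55 = 415.
Buyers absorb 415 only when they pay Pb = 1271/9 − (2/9)·415 = 49.
s = Ps − Pb = 55 − 49 = 6.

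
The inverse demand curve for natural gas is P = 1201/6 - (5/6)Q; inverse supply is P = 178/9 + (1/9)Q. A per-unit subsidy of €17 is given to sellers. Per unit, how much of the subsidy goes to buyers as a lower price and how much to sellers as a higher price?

Pre-subsidy: 1201/6 - (5/6)Q = 178/9 + (1/9)Q gives Q* = 191 and P* = 41.
With the subsidy, sellers receive Ps = Pb + 17 for each unit, where Pb is the price buyers pay.
On the curves, Pb = 1201/6 - (5/6)Q and Ps = 178/9 + (1/9)Q; the wedge Ps − Pb = 17 gives 178/9 + (1/9)Q − (1201/6 - (5/6)Q) = 17, so Q' = 209.
Then Pb = 1201/6 − (5/6)·209 = 26 and Ps = 178/9 + (1/9)·209 = 43.
Buyers' price falls by P* − Pb = 41 − 26 = 15; sellers' price rises by Ps − P* = 43 − 41 = 2.

Buyers gain €15 per unit; sellers gain €2 per unit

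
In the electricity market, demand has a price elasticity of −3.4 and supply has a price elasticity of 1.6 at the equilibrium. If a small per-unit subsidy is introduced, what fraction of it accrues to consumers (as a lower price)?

For a small subsidy around the equilibrium, the benefit split depends on the relative slopes, which at a point are proportional to the elasticities.
Buyer share = εs/(εs + |εd|) = 1.6/(1.6 + 3.4) = 0.32; seller share = |εd|/(εs + |εd|) = 0.68.

Consumer share = 0.32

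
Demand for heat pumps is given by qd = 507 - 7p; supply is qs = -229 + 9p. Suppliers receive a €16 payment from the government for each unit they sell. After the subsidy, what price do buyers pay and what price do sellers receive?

Buyers pay €37; sellers receive €53

Pre-subsidy: 507 - 7p = -229 + 9p gives p* = 46, q* = 185.
With the subsidy, sellers receive ps = pb + 16 for each unit, where pb is the price buyers pay.
Supply in terms of pb becomes qs = -229 + 9(pb + 16) = -85 + 9pb. Setting this equal to demand: 507 - 7pb = -85 + 9pb, so pb = 37.
Sellers receive ps = 37 + 16 = 53; q' = 507 − 7·37 = 248.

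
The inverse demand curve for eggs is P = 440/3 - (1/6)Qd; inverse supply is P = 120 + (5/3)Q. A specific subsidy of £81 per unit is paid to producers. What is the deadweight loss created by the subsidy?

Deadweight loss = 19683/11

Pre-subsidy: 440/3 - (1/6)Q = 120 + (5/3)Q gives Q* = 160/11 and P* = 4760/33.
With the subsidy, sellers receive Ps = Pb + 81 for each unit, where Pb is the price buyers pay.
On the curves, Pb = 440/3 - (1/6)Q and Ps = 120 + (5/3)Q; the wedge Ps − Pb = 81 gives 120 + (5/3)Q − (440/3 - (1/6)Q) = 81, so Q' = 646/11.
Then Pb = 440/3 − (1/6)·(646/11) = 4517/33 and Ps = 120 + (5/3)·(646/11) = 7190/33.
The subsidy expands output by 646/11 − 160/11 = 486/11 past the efficient level; on those units the gap between marginal cost and willingness to pay runs from 0 up to 81.
DWL = ½ × 81 × 486/11 = 19683/11.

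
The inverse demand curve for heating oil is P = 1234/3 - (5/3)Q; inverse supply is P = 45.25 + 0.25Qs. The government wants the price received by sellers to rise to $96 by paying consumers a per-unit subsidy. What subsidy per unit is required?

Required subsidy s = $23 per unit

At a seller price of 96, quantity supplied is -181 + 4·96 = 203.
Buyers absorb 203 only when they pay Pb = 1234/3 − (5/3)·203 = 73.
s = Ps − Pb = 96 − 73 = 23.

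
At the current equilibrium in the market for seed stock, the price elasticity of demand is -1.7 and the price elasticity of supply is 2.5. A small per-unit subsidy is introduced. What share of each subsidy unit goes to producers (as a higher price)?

Producer share = 17/42

For a small subsidy around the equilibrium, the benefit split depends on the relative slopes, which at a point are proportional to the elasticities.
Buyer share = εs/(εs + |εd|) = 2.5/(2.5 + 1.7) = 25/42; seller share = |εd|/(εs + |εd|) = 17/42.
So producers capture 17/42 of the subsidy.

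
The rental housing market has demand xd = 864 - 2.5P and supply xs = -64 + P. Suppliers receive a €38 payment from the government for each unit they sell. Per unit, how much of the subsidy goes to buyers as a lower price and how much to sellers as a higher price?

Pre-subsidy: 864 - 2.5P = -64 + P gives P* = 1856/7, x* = 1408/7.
With the subsidy, sellers receive Ps = Pb + 38 for each unit, where Pb is the price buyers pay.
Supply in terms of Pb becomes xs = -64 + 1(Pb + 38) = -26 + Pb. Setting this equal to demand: 864 - 2.5Pb = -26 + Pb, so Pb = 1780/7.
Sellers receive Ps = 1780/7 + 38 = 2046/7; x' = 864 − 2.5·(1780/7) = 1598/7.
Buyers' price falls by P* − Pb = 1856/7 − 1780/7 = 76/7; sellers' price rises by Ps − P* = 2046/7 − 1856/7 = 190/7.

Buyers gain 76/7 per unit; sellers gain 190/7 per unit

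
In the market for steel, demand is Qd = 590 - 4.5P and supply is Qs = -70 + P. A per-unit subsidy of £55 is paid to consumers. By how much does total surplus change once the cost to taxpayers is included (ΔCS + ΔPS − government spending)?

Pre-subsidy: 590 - 4.5P = -70 + P gives P* = 120, Q* = 50.
With the rebate, buyers effectively pay Pb = Ps − 55, where Ps is the price sellers receive.
Demand in terms of Ps becomes Qd = 590 − 4.5(Ps − 55) = 837.5 - 4.5Ps. Setting this equal to supply: 837.5 - 4.5Ps = -70 + Ps, so Ps = 165.
Buyers pay Pb = 165 − 55 = 110; Q' = -70 + 1·165 = 95.
ΔCS = ½(50 + 95)(120 − 110) = 725; ΔPS = ½(50 + 95)(165 − 120) = 3262.5.
Government spending = 55 × 95 = 5225.
Net change = 725 + 3262.5 − 5225 = -1237.5. The loss equals the DWL triangle ½·55·45.

Net change in total surplus = -£1237.5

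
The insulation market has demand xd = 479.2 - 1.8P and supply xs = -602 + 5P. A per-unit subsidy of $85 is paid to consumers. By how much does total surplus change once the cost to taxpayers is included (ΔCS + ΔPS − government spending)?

Pre-subsidy: 479.2 - 1.8P = -602 + 5P gives P* = 159, x* = 193.
With the rebate, buyers effectively pay Pb = Ps − 85, where Ps is the price sellers receive.
Demand in terms of Ps becomes xd = 479.2 − 1.8(Ps − 85) = 632.2 - 1.8Ps. Setting this equal to supply: 632.2 - 1.8Ps = -602 + 5Ps, so Ps = 181.5.
Buyers pay Pb = 181.5 − 85 = 96.5; x' = -602 + 5·181.5 = 305.5.
ΔCS = ½(193 + 305.5)(159 − 96.5) = 15578.125; ΔPS = ½(193 + 305.5)(181.5 − 159) = 5608.125.
Government spending = 85 × 305.5 = 25967.5.
Net change = 15578.125 + 5608.125 − 25967.5 = -4781.25. The loss equals the DWL triangle ½·85·112.5.

Net change in total surplus = -$4781.25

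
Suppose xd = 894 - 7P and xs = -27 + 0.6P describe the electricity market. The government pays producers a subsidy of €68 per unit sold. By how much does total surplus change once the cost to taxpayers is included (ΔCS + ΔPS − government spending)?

Net change in total surplus = -24276/19

Pre-subsidy: 894 - 7P = -27 + 0.6P gives P* = 4605/38, x* = 1737/38.
With the subsidy, sellers receive Ps = Pb + 68 for each unit, where Pb is the price buyers pay.
Supply in terms of Pb becomes xs = -27 + 0.6(Pb + 68) = 13.8 + 0.6Pb. Setting this equal to demand: 894 - 7Pb = 13.8 + 0.6Pb, so Pb = 4401/38.
Sellers receive Ps = 4401/38 + 68 = 6985/38; x' = 894 − 7·(4401/38) = 3165/38.
ΔCS = ½(1737/38 + 3165/38)(4605/38 − 4401/38) = 6579/19; ΔPS = ½(1737/38 + 3165/38)(6985/38 − 4605/38) = 76755/19.
Government spending = 68 × 3165/38 = 107610/19.
Net change = 6579/19 + 76755/19 − 107610/19 = -24276/19. The loss equals the DWL triangle ½·68·714/19.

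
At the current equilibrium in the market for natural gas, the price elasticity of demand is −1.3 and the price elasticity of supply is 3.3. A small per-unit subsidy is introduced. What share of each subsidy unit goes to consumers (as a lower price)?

Consumer share = 33/46

For a small subsidy around the equilibrium, the benefit split depends on the relative slopes, which at a point are proportional to the elasticities.
Buyer share = εs/(εs + |εd|) = 3.3/(3.3 + 1.3) = 33/46; seller share = |εd|/(εs + |εd|) = 13/46.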